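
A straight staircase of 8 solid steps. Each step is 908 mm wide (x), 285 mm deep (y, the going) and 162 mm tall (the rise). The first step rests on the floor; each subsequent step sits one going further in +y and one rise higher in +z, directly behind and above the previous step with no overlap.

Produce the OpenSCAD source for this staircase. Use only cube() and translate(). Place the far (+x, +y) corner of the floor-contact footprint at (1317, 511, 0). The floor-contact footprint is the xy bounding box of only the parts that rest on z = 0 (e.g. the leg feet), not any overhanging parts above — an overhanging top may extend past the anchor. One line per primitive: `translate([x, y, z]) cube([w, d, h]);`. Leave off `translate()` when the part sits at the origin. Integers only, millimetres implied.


translate([409, 226, 0]) cube([908, 285, 162]);
translate([409, 511, 162]) cube([908, 285, 162]);
translate([409, 796, 324]) cube([908, 285, 162]);
translate([409, 1081, 486]) cube([908, 285, 162]);
translate([409, 1366, 648]) cube([908, 285, 162]);
translate([409, 1651, 810]) cube([908, 285, 162]);
translate([409, 1936, 972]) cube([908, 285, 162]);
translate([409, 2221, 1134]) cube([908, 285, 162]);


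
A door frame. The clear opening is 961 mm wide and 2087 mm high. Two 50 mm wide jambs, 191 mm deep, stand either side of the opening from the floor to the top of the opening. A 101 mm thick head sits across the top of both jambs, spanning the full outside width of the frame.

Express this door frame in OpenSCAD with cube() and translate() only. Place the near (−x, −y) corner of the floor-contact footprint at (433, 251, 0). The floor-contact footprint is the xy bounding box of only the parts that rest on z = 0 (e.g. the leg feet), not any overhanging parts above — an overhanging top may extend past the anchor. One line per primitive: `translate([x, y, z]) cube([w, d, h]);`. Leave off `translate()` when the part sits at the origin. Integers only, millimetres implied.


translate([433, 251, 0]) cube([50, 191, 2087]);
translate([1444, 251, 0]) cube([50, 191, 2087]);
translate([433, 251, 2087]) cube([1061, 191, 101]);


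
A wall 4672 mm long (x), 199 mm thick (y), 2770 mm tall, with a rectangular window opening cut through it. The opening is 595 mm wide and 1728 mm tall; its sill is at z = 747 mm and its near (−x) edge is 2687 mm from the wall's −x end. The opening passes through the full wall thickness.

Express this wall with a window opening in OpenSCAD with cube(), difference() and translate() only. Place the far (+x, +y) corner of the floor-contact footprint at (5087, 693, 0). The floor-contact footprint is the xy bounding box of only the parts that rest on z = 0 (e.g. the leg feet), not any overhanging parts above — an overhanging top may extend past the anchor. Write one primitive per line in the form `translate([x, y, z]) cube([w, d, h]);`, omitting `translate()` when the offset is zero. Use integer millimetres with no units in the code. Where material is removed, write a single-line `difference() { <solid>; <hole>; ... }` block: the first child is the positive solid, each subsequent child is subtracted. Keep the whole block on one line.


difference() { translate([415, 494, 0]) cube([4672, 199, 2770]); translate([3102, 494, 747]) cube([595, 199, 1728]); }


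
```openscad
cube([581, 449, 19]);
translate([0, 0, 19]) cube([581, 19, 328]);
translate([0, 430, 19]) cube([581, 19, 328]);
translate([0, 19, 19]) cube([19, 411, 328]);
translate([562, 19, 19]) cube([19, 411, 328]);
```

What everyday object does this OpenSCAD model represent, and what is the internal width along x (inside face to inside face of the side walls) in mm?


An open box. The internal width is 543 mm.

A 581×449 base slab with four walls standing on it — an open box. The base is 581 mm wide and the walls are 19 mm thick, so the internal width is 581 − 2 × 19 = 543 mm.


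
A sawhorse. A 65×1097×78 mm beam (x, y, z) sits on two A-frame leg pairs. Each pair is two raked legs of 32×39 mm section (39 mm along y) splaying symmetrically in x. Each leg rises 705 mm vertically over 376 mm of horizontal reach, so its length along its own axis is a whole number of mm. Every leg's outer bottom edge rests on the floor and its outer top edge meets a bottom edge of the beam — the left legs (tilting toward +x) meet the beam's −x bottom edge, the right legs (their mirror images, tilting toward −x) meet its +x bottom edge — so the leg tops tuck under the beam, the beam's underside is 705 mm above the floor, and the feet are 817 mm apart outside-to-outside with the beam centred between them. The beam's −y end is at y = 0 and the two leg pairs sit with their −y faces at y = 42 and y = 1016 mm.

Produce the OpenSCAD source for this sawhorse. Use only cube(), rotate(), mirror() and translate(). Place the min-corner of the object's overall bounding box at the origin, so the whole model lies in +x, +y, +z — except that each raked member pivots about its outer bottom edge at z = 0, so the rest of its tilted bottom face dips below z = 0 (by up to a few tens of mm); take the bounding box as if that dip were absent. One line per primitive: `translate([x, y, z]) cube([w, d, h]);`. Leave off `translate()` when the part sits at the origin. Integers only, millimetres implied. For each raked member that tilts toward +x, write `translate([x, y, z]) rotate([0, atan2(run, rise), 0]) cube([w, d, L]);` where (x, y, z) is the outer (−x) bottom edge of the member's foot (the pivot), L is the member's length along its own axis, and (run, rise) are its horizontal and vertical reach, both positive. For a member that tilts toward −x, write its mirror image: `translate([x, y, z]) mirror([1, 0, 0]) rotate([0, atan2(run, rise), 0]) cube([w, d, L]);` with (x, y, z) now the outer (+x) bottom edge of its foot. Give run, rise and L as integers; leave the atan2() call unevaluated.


translate([376, 0, 705]) cube([65, 1097, 78]);
translate([0, 42, 0]) rotate([0, atan2(376, 705), 0]) cube([32, 39, 799]);
translate([817, 42, 0]) mirror([1, 0, 0]) rotate([0, atan2(376, 705), 0]) cube([32, 39, 799]);
translate([0, 1016, 0]) rotate([0, atan2(376, 705), 0]) cube([32, 39, 799]);
translate([817, 1016, 0]) mirror([1, 0, 0]) rotate([0, atan2(376, 705), 0]) cube([32, 39, 799]);


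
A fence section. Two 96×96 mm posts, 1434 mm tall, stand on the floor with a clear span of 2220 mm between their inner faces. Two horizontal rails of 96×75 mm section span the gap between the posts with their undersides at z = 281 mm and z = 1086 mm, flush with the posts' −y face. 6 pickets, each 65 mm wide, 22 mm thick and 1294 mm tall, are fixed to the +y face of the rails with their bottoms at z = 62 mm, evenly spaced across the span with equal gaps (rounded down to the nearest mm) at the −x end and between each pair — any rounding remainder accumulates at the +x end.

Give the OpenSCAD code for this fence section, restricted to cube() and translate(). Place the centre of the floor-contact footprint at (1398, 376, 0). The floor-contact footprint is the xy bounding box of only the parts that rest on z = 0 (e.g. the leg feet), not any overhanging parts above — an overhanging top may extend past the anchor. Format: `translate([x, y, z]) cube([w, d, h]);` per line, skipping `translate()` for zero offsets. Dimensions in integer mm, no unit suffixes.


translate([192, 328, 0]) cube([96, 96, 1434]);
translate([2508, 328, 0]) cube([96, 96, 1434]);
translate([288, 328, 281]) cube([2220, 96, 75]);
translate([288, 328, 1086]) cube([2220, 96, 75]);
translate([549, 424, 62]) cube([65, 22, 1294]);
translate([875, 424, 62]) cube([65, 22, 1294]);
translate([1201, 424, 62]) cube([65, 22, 1294]);
translate([1527, 424, 62]) cube([65, 22, 1294]);
translate([1853, 424, 62]) cube([65, 22, 1294]);
translate([2179, 424, 62]) cube([65, 22, 1294]);


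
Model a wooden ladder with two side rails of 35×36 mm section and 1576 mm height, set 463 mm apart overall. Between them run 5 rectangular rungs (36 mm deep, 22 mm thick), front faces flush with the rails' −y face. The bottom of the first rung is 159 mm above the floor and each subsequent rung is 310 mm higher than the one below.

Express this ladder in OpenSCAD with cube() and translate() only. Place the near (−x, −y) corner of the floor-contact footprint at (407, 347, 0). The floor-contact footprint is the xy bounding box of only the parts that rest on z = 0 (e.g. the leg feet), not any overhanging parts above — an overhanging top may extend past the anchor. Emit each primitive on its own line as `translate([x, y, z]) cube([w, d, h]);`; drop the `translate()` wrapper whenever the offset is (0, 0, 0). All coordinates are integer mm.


translate([407, 347, 0]) cube([35, 36, 1576]);
translate([835, 347, 0]) cube([35, 36, 1576]);
translate([442, 347, 159]) cube([393, 36, 22]);
translate([442, 347, 469]) cube([393, 36, 22]);
translate([442, 347, 779]) cube([393, 36, 22]);
translate([442, 347, 1089]) cube([393, 36, 22]);
translate([442, 347, 1399]) cube([393, 36, 22]);


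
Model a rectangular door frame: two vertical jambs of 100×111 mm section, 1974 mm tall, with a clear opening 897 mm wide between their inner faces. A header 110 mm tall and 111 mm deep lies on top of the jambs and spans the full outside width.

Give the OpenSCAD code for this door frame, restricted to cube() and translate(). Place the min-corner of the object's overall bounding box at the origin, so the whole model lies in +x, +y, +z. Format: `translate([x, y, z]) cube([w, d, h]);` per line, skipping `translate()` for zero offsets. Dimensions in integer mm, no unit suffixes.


cube([100, 111, 1974]);
translate([997, 0, 0]) cube([100, 111, 1974]);
translate([0, 0, 1974]) cube([1097, 111, 110]);


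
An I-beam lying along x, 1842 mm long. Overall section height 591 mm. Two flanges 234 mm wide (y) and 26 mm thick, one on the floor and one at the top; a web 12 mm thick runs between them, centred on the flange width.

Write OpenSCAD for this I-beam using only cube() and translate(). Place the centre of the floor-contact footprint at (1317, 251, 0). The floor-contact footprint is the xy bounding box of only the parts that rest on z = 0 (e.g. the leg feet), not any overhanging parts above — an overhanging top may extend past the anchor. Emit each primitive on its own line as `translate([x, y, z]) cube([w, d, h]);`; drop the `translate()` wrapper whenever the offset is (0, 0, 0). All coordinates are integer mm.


translate([396, 134, 0]) cube([1842, 234, 26]);
translate([396, 245, 26]) cube([1842, 12, 539]);
translate([396, 134, 565]) cube([1842, 234, 26]);


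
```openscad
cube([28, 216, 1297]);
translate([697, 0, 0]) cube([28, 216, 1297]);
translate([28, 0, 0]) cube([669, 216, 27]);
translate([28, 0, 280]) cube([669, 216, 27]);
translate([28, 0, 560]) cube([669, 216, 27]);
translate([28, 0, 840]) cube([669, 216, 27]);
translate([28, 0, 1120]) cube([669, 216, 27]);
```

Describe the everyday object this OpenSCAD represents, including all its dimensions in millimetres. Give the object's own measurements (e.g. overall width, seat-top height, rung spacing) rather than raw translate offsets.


An open bookshelf. Two side panels, each 28 mm thick, 216 mm deep and 1297 mm tall, stand 725 mm apart (outside-to-outside). Between them sit 5 shelves, each 27 mm thick and 216 mm deep, spanning the full gap between the sides. The bottom shelf rests on the floor (its underside at z = 0) and the clear gap between one shelf's top and the next shelf's underside is 253 mm.


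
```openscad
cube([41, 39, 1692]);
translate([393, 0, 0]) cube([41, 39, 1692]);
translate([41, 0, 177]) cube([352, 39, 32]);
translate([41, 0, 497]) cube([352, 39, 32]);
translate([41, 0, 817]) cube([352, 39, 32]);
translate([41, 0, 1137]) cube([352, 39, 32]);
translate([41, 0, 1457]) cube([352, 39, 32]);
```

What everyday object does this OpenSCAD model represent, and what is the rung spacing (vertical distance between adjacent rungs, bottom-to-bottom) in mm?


A ladder. The rung spacing is 320 mm.

Two tall 41×39 posts with 5 short bars between them — a ladder. Adjacent rungs sit at z = 177 and z = 497, so the spacing is 497 − 177 = 320 mm.


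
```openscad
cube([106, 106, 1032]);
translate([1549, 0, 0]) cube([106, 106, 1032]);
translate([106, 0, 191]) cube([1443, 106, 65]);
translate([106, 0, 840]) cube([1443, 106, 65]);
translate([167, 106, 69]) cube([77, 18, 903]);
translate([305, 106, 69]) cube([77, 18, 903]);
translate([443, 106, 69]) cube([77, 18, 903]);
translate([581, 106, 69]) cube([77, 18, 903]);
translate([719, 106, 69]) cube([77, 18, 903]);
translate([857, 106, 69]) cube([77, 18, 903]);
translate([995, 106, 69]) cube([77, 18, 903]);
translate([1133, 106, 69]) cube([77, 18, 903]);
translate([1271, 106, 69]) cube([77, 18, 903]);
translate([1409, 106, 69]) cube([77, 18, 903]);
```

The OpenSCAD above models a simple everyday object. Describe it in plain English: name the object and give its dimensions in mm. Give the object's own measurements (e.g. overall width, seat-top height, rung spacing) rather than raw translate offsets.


A fence section. Two 106×106 mm posts, 1032 mm tall, stand on the floor with a clear span of 1443 mm between their inner faces. Two horizontal rails of 106×65 mm section span the gap between the posts with their undersides at z = 191 mm and z = 840 mm, flush with the posts' −y face. 10 pickets, each 77 mm wide, 18 mm thick and 903 mm tall, are fixed to the +y face of the rails with their bottoms at z = 69 mm, spaced across the span with a 61 mm gap after the −x post and between neighbouring pickets, with 63 mm left before the +x post.


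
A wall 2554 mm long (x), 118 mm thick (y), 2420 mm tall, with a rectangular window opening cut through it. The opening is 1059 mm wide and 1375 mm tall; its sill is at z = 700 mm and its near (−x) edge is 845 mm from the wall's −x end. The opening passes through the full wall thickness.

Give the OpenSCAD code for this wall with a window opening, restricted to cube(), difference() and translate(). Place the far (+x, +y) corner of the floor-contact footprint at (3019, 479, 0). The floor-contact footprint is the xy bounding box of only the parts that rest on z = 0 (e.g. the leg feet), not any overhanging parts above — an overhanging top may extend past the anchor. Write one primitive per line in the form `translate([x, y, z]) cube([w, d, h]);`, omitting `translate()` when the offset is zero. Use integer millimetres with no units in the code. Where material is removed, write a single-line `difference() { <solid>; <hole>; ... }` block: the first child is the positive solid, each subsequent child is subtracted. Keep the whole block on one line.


difference() { translate([465, 361, 0]) cube([2554, 118, 2420]); translate([1310, 361, 700]) cube([1059, 118, 1375]); }


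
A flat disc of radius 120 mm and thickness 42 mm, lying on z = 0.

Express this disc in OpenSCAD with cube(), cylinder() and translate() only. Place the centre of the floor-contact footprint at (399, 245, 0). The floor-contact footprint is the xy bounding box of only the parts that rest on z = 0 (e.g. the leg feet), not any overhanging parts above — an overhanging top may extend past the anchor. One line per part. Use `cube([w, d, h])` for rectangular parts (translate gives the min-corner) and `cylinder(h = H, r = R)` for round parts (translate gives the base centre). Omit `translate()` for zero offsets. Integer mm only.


translate([399, 245, 0]) cylinder(h = 42, r = 120);


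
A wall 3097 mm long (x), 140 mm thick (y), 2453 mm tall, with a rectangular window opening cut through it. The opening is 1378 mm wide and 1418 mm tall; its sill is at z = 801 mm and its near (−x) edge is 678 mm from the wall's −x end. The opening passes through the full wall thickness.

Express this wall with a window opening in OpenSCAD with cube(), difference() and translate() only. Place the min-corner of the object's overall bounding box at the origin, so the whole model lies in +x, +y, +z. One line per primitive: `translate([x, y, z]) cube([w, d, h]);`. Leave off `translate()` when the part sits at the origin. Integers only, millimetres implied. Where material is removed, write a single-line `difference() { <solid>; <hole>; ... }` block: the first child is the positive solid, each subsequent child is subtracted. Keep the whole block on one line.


difference() { cube([3097, 140, 2453]); translate([678, 0, 801]) cube([1378, 140, 1418]); }


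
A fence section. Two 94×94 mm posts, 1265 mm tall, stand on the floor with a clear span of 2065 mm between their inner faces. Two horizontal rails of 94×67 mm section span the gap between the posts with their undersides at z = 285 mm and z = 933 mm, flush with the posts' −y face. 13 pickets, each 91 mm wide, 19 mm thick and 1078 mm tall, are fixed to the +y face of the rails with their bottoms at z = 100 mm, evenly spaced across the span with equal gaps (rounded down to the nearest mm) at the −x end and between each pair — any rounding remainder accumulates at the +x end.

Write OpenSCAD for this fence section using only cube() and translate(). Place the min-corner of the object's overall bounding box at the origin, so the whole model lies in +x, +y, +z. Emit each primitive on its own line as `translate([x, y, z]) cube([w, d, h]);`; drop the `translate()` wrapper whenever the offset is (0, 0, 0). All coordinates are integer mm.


cube([94, 94, 1265]);
translate([2159, 0, 0]) cube([94, 94, 1265]);
translate([94, 0, 285]) cube([2065, 94, 67]);
translate([94, 0, 933]) cube([2065, 94, 67]);
translate([157, 94, 100]) cube([91, 19, 1078]);
translate([311, 94, 100]) cube([91, 19, 1078]);
translate([465, 94, 100]) cube([91, 19, 1078]);
translate([619, 94, 100]) cube([91, 19, 1078]);
translate([773, 94, 100]) cube([91, 19, 1078]);
translate([927, 94, 100]) cube([91, 19, 1078]);
translate([1081, 94, 100]) cube([91, 19, 1078]);
translate([1235, 94, 100]) cube([91, 19, 1078]);
translate([1389, 94, 100]) cube([91, 19, 1078]);
translate([1543, 94, 100]) cube([91, 19, 1078]);
translate([1697, 94, 100]) cube([91, 19, 1078]);
translate([1851, 94, 100]) cube([91, 19, 1078]);
translate([2005, 94, 100]) cube([91, 19, 1078]);


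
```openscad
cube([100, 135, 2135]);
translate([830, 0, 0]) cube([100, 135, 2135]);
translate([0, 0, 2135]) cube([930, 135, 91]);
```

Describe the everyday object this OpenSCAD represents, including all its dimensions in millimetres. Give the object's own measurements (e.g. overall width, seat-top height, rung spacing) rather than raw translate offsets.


A door frame. The clear opening is 730 mm wide and 2135 mm high. Two 100 mm wide jambs, 135 mm deep, stand either side of the opening from the floor to the top of the opening. A 91 mm thick head sits across the top of both jambs, spanning the full outside width of the frame.


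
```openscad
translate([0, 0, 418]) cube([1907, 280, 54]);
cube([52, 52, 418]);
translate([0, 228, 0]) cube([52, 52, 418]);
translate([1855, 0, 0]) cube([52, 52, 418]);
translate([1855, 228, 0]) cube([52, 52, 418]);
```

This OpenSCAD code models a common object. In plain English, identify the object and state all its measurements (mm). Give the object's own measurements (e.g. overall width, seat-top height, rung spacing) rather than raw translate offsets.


A long wooden bench with a 1907 mm (x) × 280 mm (y) seat, 54 mm thick, its top surface 472 mm above the floor. Four 52 mm square legs at the seat corners, flush with the edges, run from z = 0 to the seat underside.


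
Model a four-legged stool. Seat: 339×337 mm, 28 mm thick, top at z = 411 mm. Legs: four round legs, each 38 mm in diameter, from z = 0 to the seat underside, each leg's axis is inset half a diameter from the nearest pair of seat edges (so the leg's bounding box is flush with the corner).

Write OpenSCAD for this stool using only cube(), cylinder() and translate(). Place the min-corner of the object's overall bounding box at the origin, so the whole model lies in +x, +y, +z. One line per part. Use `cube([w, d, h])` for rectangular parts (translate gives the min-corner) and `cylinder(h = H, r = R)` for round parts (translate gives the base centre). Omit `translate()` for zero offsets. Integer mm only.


translate([0, 0, 383]) cube([339, 337, 28]);
translate([19, 19, 0]) cylinder(h = 383, r = 19);
translate([320, 19, 0]) cylinder(h = 383, r = 19);
translate([19, 318, 0]) cylinder(h = 383, r = 19);
translate([320, 318, 0]) cylinder(h = 383, r = 19);


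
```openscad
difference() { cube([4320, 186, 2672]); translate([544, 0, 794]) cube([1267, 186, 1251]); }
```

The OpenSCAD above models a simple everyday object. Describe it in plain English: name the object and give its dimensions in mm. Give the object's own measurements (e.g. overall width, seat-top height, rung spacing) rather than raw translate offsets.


A wall 4320 mm long (x), 186 mm thick (y), 2672 mm tall, with a rectangular window opening cut through it. The opening is 1267 mm wide and 1251 mm tall; its sill is at z = 794 mm and its near (−x) edge is 544 mm from the wall's −x end. The opening passes through the full wall thickness.


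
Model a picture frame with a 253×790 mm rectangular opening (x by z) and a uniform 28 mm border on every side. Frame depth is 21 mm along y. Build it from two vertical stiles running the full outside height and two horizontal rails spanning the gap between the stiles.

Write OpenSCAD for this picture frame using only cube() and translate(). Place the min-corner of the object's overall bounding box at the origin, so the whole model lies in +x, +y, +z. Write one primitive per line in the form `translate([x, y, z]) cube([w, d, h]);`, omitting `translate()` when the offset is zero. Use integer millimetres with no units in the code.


cube([28, 21, 846]);
translate([281, 0, 0]) cube([28, 21, 846]);
translate([28, 0, 0]) cube([253, 21, 28]);
translate([28, 0, 818]) cube([253, 21, 28]);


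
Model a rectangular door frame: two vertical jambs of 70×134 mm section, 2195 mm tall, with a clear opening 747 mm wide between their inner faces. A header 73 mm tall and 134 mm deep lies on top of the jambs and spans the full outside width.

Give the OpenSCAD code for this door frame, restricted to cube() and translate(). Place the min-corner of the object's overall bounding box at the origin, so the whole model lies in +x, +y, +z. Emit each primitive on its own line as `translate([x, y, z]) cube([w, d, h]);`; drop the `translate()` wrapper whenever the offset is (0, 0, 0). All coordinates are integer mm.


cube([70, 134, 2195]);
translate([817, 0, 0]) cube([70, 134, 2195]);
translate([0, 0, 2195]) cube([887, 134, 73]);


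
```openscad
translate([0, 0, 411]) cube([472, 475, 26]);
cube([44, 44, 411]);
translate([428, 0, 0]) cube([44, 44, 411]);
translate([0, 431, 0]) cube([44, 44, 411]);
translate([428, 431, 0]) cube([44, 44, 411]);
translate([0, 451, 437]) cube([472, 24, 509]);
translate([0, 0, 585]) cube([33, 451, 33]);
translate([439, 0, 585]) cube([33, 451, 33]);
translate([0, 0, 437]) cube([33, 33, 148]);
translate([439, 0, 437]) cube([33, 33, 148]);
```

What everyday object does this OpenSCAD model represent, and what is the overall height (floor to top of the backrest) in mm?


A chair. The overall height is 946 mm.

A slab on four corner posts with a tall panel at the back — a chair. The seat slab sits at z = 411 with thickness 26, and the 509 mm backrest starts at the seat top, so the overall height is 411 + 26 + 509 = 946 mm.


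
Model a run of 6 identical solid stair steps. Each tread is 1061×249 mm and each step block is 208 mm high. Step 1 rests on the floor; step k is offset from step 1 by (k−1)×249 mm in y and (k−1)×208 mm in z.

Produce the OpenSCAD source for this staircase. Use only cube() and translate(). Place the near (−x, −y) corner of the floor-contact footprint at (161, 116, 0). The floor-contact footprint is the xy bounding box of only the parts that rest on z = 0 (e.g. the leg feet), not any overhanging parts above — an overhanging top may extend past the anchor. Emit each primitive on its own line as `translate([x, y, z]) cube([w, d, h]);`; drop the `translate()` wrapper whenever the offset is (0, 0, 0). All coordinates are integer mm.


translate([161, 116, 0]) cube([1061, 249, 208]);
translate([161, 365, 208]) cube([1061, 249, 208]);
translate([161, 614, 416]) cube([1061, 249, 208]);
translate([161, 863, 624]) cube([1061, 249, 208]);
translate([161, 1112, 832]) cube([1061, 249, 208]);
translate([161, 1361, 1040]) cube([1061, 249, 208]);


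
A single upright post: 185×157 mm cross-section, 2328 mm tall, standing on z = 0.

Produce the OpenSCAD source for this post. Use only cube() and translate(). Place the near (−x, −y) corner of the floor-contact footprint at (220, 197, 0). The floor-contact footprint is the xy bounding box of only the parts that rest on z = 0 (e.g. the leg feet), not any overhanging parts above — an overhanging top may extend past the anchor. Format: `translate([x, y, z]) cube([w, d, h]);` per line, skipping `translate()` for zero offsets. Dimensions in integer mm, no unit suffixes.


translate([220, 197, 0]) cube([185, 157, 2328]);


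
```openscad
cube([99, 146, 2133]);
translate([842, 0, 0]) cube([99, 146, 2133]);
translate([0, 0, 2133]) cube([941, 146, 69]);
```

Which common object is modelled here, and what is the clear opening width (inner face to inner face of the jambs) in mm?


A door frame. The clear opening width is 743 mm.

Two 2133 mm tall posts with a header on top — a door frame. The left jamb is 99 mm wide at x = 0; the right jamb starts at x = 842. The clear opening is 842 − 99 = 743 mm.


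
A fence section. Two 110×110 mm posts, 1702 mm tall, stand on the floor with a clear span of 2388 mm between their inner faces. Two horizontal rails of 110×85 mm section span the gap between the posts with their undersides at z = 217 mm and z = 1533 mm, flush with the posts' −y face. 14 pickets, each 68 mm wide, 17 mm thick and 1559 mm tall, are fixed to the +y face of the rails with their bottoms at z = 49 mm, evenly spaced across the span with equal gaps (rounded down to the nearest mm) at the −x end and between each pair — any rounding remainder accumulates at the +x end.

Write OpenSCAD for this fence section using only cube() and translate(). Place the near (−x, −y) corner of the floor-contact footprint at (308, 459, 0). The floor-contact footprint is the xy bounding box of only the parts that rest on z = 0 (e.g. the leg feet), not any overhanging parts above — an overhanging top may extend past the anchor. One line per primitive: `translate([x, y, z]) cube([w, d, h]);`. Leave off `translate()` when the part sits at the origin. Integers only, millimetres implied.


translate([308, 459, 0]) cube([110, 110, 1702]);
translate([2806, 459, 0]) cube([110, 110, 1702]);
translate([418, 459, 217]) cube([2388, 110, 85]);
translate([418, 459, 1533]) cube([2388, 110, 85]);
translate([513, 569, 49]) cube([68, 17, 1559]);
translate([676, 569, 49]) cube([68, 17, 1559]);
translate([839, 569, 49]) cube([68, 17, 1559]);
translate([1002, 569, 49]) cube([68, 17, 1559]);
translate([1165, 569, 49]) cube([68, 17, 1559]);
translate([1328, 569, 49]) cube([68, 17, 1559]);
translate([1491, 569, 49]) cube([68, 17, 1559]);
translate([1654, 569, 49]) cube([68, 17, 1559]);
translate([1817, 569, 49]) cube([68, 17, 1559]);
translate([1980, 569, 49]) cube([68, 17, 1559]);
translate([2143, 569, 49]) cube([68, 17, 1559]);
translate([2306, 569, 49]) cube([68, 17, 1559]);
translate([2469, 569, 49]) cube([68, 17, 1559]);
translate([2632, 569, 49]) cube([68, 17, 1559]);


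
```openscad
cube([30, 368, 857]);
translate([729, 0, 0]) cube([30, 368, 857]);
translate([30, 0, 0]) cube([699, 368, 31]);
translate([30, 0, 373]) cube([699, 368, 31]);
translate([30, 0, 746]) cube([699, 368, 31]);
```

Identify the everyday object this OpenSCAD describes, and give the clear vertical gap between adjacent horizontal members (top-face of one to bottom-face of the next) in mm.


A bookshelf. The clear shelf gap is 342 mm.

Two tall side panels with 3 horizontal boards between them — a bookshelf. The first two shelf undersides are at z = 0 and z = 373; with shelf thickness 31, the clear gap is 373 − 0 − 31 = 342 mm.


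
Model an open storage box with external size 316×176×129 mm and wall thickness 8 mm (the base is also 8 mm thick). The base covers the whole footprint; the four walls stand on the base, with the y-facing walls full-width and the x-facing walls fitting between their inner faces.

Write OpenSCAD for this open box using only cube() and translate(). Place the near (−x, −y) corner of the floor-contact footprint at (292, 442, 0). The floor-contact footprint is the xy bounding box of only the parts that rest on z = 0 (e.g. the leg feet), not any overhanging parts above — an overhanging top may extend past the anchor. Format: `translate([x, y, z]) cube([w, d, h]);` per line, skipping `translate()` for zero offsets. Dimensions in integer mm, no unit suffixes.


translate([292, 442, 0]) cube([316, 176, 8]);
translate([292, 442, 8]) cube([316, 8, 121]);
translate([292, 610, 8]) cube([316, 8, 121]);
translate([292, 450, 8]) cube([8, 160, 121]);
translate([600, 450, 8]) cube([8, 160, 121]);


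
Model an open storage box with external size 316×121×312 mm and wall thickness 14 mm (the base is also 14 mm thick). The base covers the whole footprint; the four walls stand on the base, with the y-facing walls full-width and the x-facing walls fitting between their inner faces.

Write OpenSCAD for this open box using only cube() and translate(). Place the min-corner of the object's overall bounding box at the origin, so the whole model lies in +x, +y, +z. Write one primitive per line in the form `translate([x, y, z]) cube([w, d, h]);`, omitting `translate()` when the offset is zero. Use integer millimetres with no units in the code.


cube([316, 121, 14]);
translate([0, 0, 14]) cube([316, 14, 298]);
translate([0, 107, 14]) cube([316, 14, 298]);
translate([0, 14, 14]) cube([14, 93, 298]);
translate([302, 14, 14]) cube([14, 93, 298]);


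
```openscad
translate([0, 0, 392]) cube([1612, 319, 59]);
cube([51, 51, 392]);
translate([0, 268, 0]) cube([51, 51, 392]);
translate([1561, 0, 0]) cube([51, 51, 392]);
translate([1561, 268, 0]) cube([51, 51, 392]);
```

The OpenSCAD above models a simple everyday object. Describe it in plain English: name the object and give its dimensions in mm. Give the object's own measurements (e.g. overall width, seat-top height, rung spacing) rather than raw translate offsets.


A long wooden bench with a 1612 mm (x) × 319 mm (y) seat, 59 mm thick, its top surface 451 mm above the floor. Four 51 mm square legs at the seat corners, flush with the edges, run from z = 0 to the seat underside.


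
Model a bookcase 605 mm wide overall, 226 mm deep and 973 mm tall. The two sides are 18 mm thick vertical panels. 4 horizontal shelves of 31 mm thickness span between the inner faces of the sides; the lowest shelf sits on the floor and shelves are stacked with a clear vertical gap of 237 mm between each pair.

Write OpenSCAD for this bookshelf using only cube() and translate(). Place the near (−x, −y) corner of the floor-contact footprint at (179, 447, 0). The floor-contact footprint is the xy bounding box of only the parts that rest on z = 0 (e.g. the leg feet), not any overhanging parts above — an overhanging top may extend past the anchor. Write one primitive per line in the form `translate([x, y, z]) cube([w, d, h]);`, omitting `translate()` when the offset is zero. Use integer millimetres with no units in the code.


translate([179, 447, 0]) cube([18, 226, 973]);
translate([766, 447, 0]) cube([18, 226, 973]);
translate([197, 447, 0]) cube([569, 226, 31]);
translate([197, 447, 268]) cube([569, 226, 31]);
translate([197, 447, 536]) cube([569, 226, 31]);
translate([197, 447, 804]) cube([569, 226, 31]);


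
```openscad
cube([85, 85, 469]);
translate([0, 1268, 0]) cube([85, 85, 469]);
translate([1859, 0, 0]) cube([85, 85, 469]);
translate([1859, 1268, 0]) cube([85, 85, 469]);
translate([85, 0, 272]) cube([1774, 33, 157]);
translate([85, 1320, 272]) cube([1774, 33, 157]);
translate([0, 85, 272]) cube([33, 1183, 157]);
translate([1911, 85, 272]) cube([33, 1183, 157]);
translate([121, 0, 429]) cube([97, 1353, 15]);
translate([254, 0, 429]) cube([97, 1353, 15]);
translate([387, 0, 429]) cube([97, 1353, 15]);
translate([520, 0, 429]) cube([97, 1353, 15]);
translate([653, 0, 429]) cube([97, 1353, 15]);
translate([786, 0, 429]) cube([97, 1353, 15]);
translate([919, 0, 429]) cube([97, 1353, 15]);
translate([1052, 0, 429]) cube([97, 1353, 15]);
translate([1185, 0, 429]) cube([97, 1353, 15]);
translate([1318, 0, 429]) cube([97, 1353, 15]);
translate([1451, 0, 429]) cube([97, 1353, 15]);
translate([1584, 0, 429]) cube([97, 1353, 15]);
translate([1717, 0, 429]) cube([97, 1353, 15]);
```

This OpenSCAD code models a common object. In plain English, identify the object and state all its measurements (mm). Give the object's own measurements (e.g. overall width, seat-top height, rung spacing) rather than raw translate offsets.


A bed frame 1944 mm long (x) by 1353 mm wide (y). Four 85×85 mm corner posts, 469 mm tall, at the corners of the footprint. Four rails of 33 mm thickness and 157 mm height run between adjacent posts with their undersides at z = 272 mm, their outer faces flush with the outside of the frame (the two x-running rails run between the posts' inner faces; the two y-running rails run between the posts' inner faces). 13 slats, each 97 mm wide (x) and 15 mm thick, lie across the top of the two x-running rails, running the full 1353 mm width of the frame in y; along x they sit between the end posts with a 36 mm gap after the −x posts and between neighbouring slats, leaving 45 mm before the +x posts.


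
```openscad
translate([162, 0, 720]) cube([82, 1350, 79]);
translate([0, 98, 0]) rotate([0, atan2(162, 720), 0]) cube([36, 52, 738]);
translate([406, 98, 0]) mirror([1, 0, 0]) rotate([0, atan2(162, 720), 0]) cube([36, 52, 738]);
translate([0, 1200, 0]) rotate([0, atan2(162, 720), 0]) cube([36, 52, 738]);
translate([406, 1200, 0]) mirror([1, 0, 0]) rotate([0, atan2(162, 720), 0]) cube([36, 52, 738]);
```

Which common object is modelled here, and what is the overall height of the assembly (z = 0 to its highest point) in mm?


A sawhorse. The overall height is 799 mm.

A beam across two mirrored pairs of raked legs — a sawhorse. The beam's underside is at z = 720 (matching the legs' vertical rise in atan2(162, 720)) and the beam is 79 mm tall, so its top is at 720 + 79 = 799 mm. The raked legs top out at the beam's underside, so that is the highest point.


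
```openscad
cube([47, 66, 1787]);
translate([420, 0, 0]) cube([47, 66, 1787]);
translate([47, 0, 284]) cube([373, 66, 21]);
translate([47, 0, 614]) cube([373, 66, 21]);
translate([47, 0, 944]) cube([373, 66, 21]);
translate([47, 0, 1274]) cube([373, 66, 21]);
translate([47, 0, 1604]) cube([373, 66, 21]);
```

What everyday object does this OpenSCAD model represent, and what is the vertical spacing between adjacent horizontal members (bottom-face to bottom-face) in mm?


A ladder. The rung spacing is 330 mm.

Two tall 47×66 posts with 5 short bars between them — a ladder. Adjacent rungs sit at z = 284 and z = 614, so the spacing is 614 − 284 = 330 mm.


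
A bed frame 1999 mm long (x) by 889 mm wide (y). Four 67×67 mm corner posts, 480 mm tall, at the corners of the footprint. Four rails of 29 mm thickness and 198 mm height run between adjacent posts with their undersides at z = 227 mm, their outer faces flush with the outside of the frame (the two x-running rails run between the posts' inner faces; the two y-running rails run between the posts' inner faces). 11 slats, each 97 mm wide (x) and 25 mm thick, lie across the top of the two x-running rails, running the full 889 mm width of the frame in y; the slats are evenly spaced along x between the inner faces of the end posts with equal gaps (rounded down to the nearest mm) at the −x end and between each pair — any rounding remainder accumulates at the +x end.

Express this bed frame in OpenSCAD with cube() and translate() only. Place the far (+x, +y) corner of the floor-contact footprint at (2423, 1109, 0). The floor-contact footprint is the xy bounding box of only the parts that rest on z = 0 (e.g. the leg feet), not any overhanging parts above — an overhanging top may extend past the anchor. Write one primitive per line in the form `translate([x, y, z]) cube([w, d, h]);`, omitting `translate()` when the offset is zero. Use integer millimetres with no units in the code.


translate([424, 220, 0]) cube([67, 67, 480]);
translate([424, 1042, 0]) cube([67, 67, 480]);
translate([2356, 220, 0]) cube([67, 67, 480]);
translate([2356, 1042, 0]) cube([67, 67, 480]);
translate([491, 220, 227]) cube([1865, 29, 198]);
translate([491, 1080, 227]) cube([1865, 29, 198]);
translate([424, 287, 227]) cube([29, 755, 198]);
translate([2394, 287, 227]) cube([29, 755, 198]);
translate([557, 220, 425]) cube([97, 889, 25]);
translate([720, 220, 425]) cube([97, 889, 25]);
translate([883, 220, 425]) cube([97, 889, 25]);
translate([1046, 220, 425]) cube([97, 889, 25]);
translate([1209, 220, 425]) cube([97, 889, 25]);
translate([1372, 220, 425]) cube([97, 889, 25]);
translate([1535, 220, 425]) cube([97, 889, 25]);
translate([1698, 220, 425]) cube([97, 889, 25]);
translate([1861, 220, 425]) cube([97, 889, 25]);
translate([2024, 220, 425]) cube([97, 889, 25]);
translate([2187, 220, 425]) cube([97, 889, 25]);


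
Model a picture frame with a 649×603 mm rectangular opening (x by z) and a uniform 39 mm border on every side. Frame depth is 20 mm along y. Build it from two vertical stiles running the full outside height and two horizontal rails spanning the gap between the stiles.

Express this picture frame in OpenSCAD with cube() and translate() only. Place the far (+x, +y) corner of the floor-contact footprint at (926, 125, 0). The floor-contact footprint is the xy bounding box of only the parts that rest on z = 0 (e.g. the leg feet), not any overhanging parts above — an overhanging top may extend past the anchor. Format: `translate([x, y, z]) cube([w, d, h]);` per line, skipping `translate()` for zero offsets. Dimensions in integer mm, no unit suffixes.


translate([199, 105, 0]) cube([39, 20, 681]);
translate([887, 105, 0]) cube([39, 20, 681]);
translate([238, 105, 0]) cube([649, 20, 39]);
translate([238, 105, 642]) cube([649, 20, 39]);


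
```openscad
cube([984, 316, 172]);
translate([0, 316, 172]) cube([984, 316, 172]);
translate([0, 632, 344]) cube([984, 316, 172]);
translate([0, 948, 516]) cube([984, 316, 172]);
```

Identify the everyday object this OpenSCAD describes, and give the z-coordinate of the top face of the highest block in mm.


A staircase. The total rise is 688 mm.

4 identical blocks, each offset up and back from the previous — a staircase. Each step is 172 mm tall and there are 4 of them, so the total rise is 4 × 172 = 688 mm.


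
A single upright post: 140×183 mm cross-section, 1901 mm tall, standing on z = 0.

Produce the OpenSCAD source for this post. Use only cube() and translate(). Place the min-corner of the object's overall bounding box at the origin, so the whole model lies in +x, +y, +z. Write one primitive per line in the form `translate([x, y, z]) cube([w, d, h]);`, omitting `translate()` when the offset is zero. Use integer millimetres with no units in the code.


cube([140, 183, 1901]);


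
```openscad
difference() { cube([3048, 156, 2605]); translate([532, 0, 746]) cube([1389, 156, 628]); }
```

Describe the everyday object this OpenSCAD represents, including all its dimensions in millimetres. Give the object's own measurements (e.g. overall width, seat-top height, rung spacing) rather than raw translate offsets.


A wall 3048 mm long (x), 156 mm thick (y), 2605 mm tall, with a rectangular window opening cut through it. The opening is 1389 mm wide and 628 mm tall; its sill is at z = 746 mm and its near (−x) edge is 532 mm from the wall's −x end. The opening passes through the full wall thickness.
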